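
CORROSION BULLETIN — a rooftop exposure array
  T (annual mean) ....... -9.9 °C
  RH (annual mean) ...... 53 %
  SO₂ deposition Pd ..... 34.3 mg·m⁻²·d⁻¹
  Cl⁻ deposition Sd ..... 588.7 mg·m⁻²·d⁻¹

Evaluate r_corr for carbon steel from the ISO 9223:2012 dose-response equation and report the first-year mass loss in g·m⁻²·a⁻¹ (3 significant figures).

r_corr = 174 g·m⁻²·a⁻¹

carbon steel: f(T) = +0.150·(T−10) [T≤10 °C] = -2.9850
  SO₂ term: 1.77·34.3^0.52·exp(0.02·53-2.9850) = 1.623
  Sd branch = 0.102·Sd^0.62·e^(0.033·RH+0.04·T) = 20.58 μm/a
  r_corr = 1.623 + 20.58 = 22.21 μm/a
Convert to mass loss: 22.21 μm/a × 7.85 g/cm³ = 174.3 g·m⁻²·a⁻¹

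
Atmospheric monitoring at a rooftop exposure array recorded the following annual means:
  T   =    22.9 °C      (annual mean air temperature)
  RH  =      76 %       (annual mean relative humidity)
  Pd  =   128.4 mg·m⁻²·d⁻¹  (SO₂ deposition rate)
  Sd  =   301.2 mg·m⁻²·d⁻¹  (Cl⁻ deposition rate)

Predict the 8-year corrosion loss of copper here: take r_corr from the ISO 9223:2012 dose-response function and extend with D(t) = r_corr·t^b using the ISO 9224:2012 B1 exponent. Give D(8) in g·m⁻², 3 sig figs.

D(8) = 103 g·m⁻²

copper: T>10 °C ⇒ hinge -0.080·(22.9−10) = -1.0320
  Pd branch = 0.0053·Pd^0.26·e^(0.059·RH+f) = 0.5911 μm/a
  Sd branch = 0.01025·Sd^0.27·e^(0.036·RH+0.049·T) = 2.268 μm/a
  sum: 0.5911 + 2.268 → r_corr = 2.859 μm/a
Power-law: D(8) = r_corr · 8^0.667
  D(8) = 2.859 × 8^0.667 = 2.859 × 4.003 = 11.44 μm
  Mass loss = 11.44 μm × 8.96 g/cm³ = 102.5 g·m⁻²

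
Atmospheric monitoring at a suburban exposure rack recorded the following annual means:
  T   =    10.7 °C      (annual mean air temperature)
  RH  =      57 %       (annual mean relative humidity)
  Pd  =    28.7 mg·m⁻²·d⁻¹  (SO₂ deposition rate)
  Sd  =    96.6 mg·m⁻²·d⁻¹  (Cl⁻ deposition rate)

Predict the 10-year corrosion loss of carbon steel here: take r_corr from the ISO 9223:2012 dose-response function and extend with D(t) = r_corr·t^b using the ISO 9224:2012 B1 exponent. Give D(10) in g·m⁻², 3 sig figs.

carbon steel: temperature factor f = -0.054·(0.7) = -0.0378
  SO₂ term: 1.77·28.7^0.52·exp(0.02·57-0.0378) = 30.53
  Cl⁻ term: 0.102·96.6^0.62·exp(0.033·57+0.04·10.7) = 17.46
  r_corr = 30.53 + 17.46 = 47.99 μm/a
ISO 9224: D(t) = r_corr · t^b with b = 0.523 (carbon steel, B1)
  D(10) = 47.99 × 10^0.523 = 47.99 × 3.334 = 160 μm
  Mass loss = 160 μm × 7.85 g/cm³ = 1256 g·m⁻²

D(10) = 1.26e+03 g·m⁻²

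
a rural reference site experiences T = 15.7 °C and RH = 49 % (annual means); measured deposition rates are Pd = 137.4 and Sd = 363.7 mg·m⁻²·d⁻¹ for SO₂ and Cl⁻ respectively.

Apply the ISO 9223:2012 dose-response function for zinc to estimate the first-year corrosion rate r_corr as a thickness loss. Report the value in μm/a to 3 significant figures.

zinc: T>10 °C ⇒ hinge -0.071·(15.7−10) = -0.4047
  Pd branch = 0.0129·Pd^0.44·e^(0.046·RH+f) = 0.7152 μm/a
  Sd branch = 0.0175·Sd^0.57·e^(0.008·RH+0.085·T) = 2.834 μm/a
  r_corr = 0.7152 + 2.834 = 3.55 μm/a

r_corr = 3.55 μm/a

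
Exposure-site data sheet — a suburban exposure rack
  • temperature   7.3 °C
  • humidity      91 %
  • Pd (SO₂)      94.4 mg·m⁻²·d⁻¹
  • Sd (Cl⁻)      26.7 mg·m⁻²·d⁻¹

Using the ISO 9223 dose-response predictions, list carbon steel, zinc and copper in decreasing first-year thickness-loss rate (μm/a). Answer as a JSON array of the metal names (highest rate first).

carbon steel: temperature factor f = +0.150·(-2.7) = -0.4050
  SO₂ term: 1.77·94.4^0.52·exp(0.02·91-0.4050) = 77.53
  Cl⁻ term: 0.102·26.7^0.62·exp(0.033·91+0.04·7.3) = 21.09
  r_corr = 77.53 + 21.09 = 98.62 μm/a
zinc: f(T) = +0.038·(T−10) [T≤10 °C] = -0.1026
  SO₂ term: 0.0129·94.4^0.44·exp(0.046·91-0.1026) = 5.662
  Cl⁻ term: 0.0175·26.7^0.57·exp(0.008·91+0.085·7.3) = 0.4383
  r_corr = 5.662 + 0.4383 = 6.1 μm/a
copper: T≤10 °C ⇒ hinge +0.126·(7.3−10) = -0.3402
  Pd branch = 0.0053·Pd^0.26·e^(0.059·RH+f) = 2.641 μm/a
  Cl⁻ term: 0.01025·26.7^0.27·exp(0.036·91+0.049·7.3) = 0.9418
  r_corr = 2.641 + 0.9418 = 3.583 μm/a
Ordering by μm/a: carbon steel (98.6) > zinc (6.1) > copper (3.58)

["carbon steel", "zinc", "copper"]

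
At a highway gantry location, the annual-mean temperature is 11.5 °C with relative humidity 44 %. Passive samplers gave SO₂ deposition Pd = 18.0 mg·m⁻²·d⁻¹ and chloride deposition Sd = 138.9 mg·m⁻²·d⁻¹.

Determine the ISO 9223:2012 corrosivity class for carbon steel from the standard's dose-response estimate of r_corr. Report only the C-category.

carbon steel: T>10 °C ⇒ hinge -0.054·(11.5−10) = -0.0810
  Pd branch = 1.77·Pd^0.52·e^(0.02·RH+f) = 17.69 μm/a
  Sd branch = 0.102·Sd^0.62·e^(0.033·RH+0.04·T) = 14.7 μm/a
  r_corr = 17.69 + 14.7 = 32.39 μm/a
ISO 9223 Table 2 (carbon steel): 25 < 32.4 ≤ 50 μm/a ⇒ C3

C3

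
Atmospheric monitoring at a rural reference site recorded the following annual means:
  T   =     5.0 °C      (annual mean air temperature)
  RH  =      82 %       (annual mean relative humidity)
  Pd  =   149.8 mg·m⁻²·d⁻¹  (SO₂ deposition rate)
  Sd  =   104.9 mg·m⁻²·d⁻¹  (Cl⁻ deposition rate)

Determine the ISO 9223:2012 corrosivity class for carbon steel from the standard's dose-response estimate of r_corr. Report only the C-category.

carbon steel: f(T) = +0.150·(T−10) [T≤10 °C] = -0.7500
  SO₂ term: 1.77·149.8^0.52·exp(0.02·82-0.7500) = 58.31
  Sd branch = 0.102·Sd^0.62·e^(0.033·RH+0.04·T) = 33.38 μm/a
  r_corr = 58.31 + 33.38 = 91.7 μm/a
ISO 9223 Table 2 (carbon steel): 80 < 91.7 ≤ 200 μm/a ⇒ C5

C5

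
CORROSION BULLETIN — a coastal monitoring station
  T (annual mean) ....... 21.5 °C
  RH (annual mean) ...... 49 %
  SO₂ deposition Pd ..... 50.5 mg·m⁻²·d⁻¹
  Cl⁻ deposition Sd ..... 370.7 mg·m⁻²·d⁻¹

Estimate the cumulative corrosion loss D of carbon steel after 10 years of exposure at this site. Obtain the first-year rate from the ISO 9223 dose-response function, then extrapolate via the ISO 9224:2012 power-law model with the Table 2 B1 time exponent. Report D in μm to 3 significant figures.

carbon steel: temperature factor f = -0.054·(11.5) = -0.6210
  Pd branch = 1.77·Pd^0.52·e^(0.02·RH+f) = 19.48 μm/a
  Sd branch = 0.102·Sd^0.62·e^(0.033·RH+0.04·T) = 47.55 μm/a
  sum: 19.48 + 47.55 → r_corr = 67.03 μm/a
ISO 9224: D(t) = r_corr · t^b with b = 0.523 (carbon steel, B1)
  D(10) = 67.03 × 10^0.523 = 67.03 × 3.334 = 223.5 μm

D(10) = 223 μm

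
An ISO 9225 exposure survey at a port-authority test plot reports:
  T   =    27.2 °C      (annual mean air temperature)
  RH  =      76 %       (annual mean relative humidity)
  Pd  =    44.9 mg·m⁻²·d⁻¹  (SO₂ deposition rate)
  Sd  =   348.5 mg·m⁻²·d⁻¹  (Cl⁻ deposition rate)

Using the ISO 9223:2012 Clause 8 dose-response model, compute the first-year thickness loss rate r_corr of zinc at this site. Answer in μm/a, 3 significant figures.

zinc: temperature factor f = -0.071·(17.2) = -1.2212
  Pd branch = 0.0129·Pd^0.44·e^(0.046·RH+f) = 0.6691 μm/a
  Cl⁻ term: 0.0175·348.5^0.57·exp(0.008·76+0.085·27.2) = 9.125
  sum: 0.6691 + 9.125 → r_corr = 9.794 μm/a

r_corr = 9.79 μm/a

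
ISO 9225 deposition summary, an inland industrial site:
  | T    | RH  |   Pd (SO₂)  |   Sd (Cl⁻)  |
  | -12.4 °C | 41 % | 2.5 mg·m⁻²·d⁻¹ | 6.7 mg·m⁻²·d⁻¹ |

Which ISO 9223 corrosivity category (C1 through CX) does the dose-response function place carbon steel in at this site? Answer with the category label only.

C1

carbon steel: temperature factor f = +0.150·(-22.4) = -3.3600
  Pd branch = 1.77·Pd^0.52·e^(0.02·RH+f) = 0.2248 μm/a
  Cl⁻ term: 0.102·6.7^0.62·exp(0.033·41+0.04·-12.4) = 0.7816
  r_corr = 0.2248 + 0.7816 = 1.006 μm/a
Category bounds: 0…1.3 μm/a bracket r_corr ⇒ C1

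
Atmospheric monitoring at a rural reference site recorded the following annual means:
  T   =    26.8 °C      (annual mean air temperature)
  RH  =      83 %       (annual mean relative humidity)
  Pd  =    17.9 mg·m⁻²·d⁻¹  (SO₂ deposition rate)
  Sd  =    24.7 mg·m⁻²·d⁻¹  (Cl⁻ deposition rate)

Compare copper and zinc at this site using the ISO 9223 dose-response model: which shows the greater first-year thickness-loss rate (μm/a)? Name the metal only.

copper: temperature factor f = -0.080·(16.8) = -1.3440
  sulphur-dioxide contribution → 0.3918 μm/a
  chloride contribution → 1.798 μm/a
  total first-year rate 2.19 μm/a
zinc: temperature factor f = -0.071·(16.8) = -1.1928
  sulphur-dioxide contribution → 0.6338 μm/a
  chloride contribution → 2.063 μm/a
  ⇒ r_corr(zinc) = 2.697 μm/a
Ordering by μm/a: zinc (2.7) > copper (2.19)

zinc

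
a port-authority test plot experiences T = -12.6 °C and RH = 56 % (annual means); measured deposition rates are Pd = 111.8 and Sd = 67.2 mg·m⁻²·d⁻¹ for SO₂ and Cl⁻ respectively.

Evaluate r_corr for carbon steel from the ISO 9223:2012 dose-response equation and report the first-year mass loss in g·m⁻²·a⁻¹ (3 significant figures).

carbon steel: temperature factor f = +0.150·(-22.6) = -3.3900
  Pd branch = 1.77·Pd^0.52·e^(0.02·RH+f) = 2.125 μm/a
  Sd branch = 0.102·Sd^0.62·e^(0.033·RH+0.04·T) = 5.312 μm/a
  sum: 2.125 + 5.312 → r_corr = 7.437 μm/a
Convert to mass loss: 7.437 μm/a × 7.85 g/cm³ = 58.38 g·m⁻²·a⁻¹

r_corr = 58.4 g·m⁻²·a⁻¹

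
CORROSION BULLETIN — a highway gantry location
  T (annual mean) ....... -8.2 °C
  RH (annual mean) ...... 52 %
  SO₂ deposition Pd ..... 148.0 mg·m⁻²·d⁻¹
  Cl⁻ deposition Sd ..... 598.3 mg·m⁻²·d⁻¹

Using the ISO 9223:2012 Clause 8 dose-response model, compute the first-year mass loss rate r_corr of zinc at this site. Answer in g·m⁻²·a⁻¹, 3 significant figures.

r_corr = 8.16 g·m⁻²·a⁻¹

zinc: temperature factor f = +0.038·(-18.2) = -0.6916
  SO₂ term: 0.0129·148.0^0.44·exp(0.046·52-0.6916) = 0.6368
  Sd branch = 0.0175·Sd^0.57·e^(0.008·RH+0.085·T) = 0.5056 μm/a
  r_corr = 0.6368 + 0.5056 = 1.142 μm/a
Convert to mass loss: 1.142 μm/a × 7.14 g/cm³ = 8.157 g·m⁻²·a⁻¹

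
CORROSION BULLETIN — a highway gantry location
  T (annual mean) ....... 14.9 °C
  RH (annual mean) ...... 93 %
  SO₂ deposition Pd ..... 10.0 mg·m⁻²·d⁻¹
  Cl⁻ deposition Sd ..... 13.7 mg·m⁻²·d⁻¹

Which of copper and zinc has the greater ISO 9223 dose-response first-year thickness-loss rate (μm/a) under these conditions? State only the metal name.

copper

copper: f(T) = -0.080·(T−10) [T>10 °C] = -0.3920
  Pd branch = 0.0053·Pd^0.26·e^(0.059·RH+f) = 1.574 μm/a
  Cl⁻ term: 0.01025·13.7^0.27·exp(0.036·93+0.049·14.9) = 1.227
  sum: 1.574 + 1.227 → r_corr = 2.801 μm/a
zinc: temperature factor f = -0.071·(4.9) = -0.3479
  SO₂ term: 0.0129·10.0^0.44·exp(0.046·93-0.3479) = 1.809
  Cl⁻ term: 0.0175·13.7^0.57·exp(0.008·93+0.085·14.9) = 0.5809
  sum: 1.809 + 0.5809 → r_corr = 2.39 μm/a
Ordering by μm/a: copper (2.8) > zinc (2.39)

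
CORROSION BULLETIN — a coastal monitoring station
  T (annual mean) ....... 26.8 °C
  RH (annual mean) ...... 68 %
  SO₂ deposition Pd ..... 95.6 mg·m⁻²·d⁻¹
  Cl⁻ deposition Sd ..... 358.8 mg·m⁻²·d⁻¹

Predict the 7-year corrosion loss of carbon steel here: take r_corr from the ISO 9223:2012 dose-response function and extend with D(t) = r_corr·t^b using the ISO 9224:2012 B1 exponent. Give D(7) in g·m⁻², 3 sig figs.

carbon steel: f(T) = -0.054·(T−10) [T>10 °C] = -0.9072
  Pd branch = 1.77·Pd^0.52·e^(0.02·RH+f) = 29.82 μm/a
  Cl⁻ term: 0.102·358.8^0.62·exp(0.033·68+0.04·26.8) = 107.8
  sum: 29.82 + 107.8 → r_corr = 137.6 μm/a
Power-law: D(7) = r_corr · 7^0.523
  D(7) = 137.6 × 7^0.523 = 137.6 × 2.767 = 380.8 μm
  Mass loss = 380.8 μm × 7.85 g/cm³ = 2990 g·m⁻²

D(7) = 2.99e+03 g·m⁻²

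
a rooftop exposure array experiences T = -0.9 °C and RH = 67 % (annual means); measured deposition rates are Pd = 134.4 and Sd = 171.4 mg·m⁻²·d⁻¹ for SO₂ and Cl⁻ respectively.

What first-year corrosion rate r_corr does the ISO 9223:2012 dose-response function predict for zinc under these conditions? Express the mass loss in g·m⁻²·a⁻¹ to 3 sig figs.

r_corr = 15.2 g·m⁻²·a⁻¹

zinc: f(T) = +0.038·(T−10) [T≤10 °C] = -0.4142
  SO₂ term: 0.0129·134.4^0.44·exp(0.046·67-0.4142) = 1.606
  Sd branch = 0.0175·Sd^0.57·e^(0.008·RH+0.085·T) = 0.52 μm/a
  r_corr = 1.606 + 0.52 = 2.126 μm/a
Convert to mass loss: 2.126 μm/a × 7.14 g/cm³ = 15.18 g·m⁻²·a⁻¹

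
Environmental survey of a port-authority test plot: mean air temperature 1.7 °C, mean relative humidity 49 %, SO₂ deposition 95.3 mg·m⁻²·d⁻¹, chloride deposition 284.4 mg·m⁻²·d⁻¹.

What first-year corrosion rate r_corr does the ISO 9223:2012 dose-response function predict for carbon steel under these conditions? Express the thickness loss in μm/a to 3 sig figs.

r_corr = 32.8 μm/a

carbon steel: f(T) = +0.150·(T−10) [T≤10 °C] = -1.2450
  Pd branch = 1.77·Pd^0.52·e^(0.02·RH+f) = 14.52 μm/a
  Cl⁻ term: 0.102·284.4^0.62·exp(0.033·49+0.04·1.7) = 18.27
  r_corr = 14.52 + 18.27 = 32.8 μm/a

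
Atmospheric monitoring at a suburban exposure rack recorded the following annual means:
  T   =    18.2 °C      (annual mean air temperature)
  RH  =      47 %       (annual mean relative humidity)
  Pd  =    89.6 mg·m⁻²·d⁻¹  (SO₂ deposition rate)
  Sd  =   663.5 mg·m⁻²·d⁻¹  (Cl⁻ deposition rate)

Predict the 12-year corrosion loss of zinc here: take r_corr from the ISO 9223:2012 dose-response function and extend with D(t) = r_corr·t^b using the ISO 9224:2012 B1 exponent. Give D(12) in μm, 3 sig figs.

zinc: T>10 °C ⇒ hinge -0.071·(18.2−10) = -0.5822
  Pd branch = 0.0129·Pd^0.44·e^(0.046·RH+f) = 0.4526 μm/a
  Sd branch = 0.0175·Sd^0.57·e^(0.008·RH+0.085·T) = 4.86 μm/a
  sum: 0.4526 + 4.86 → r_corr = 5.313 μm/a
ISO 9224: D(t) = r_corr · t^b with b = 0.813 (zinc, B1)
  D(12) = 5.313 × 12^0.813 = 5.313 × 7.54 = 40.06 μm

D(12) = 40.1 μm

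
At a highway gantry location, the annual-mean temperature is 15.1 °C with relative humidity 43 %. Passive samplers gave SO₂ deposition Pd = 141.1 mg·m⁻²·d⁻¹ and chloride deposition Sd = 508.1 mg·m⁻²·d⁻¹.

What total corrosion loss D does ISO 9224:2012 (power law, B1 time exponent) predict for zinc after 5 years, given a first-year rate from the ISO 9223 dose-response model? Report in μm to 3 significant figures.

D(5) = 13.6 μm

zinc: f(T) = -0.071·(T−10) [T>10 °C] = -0.3621
  Pd branch = 0.0129·Pd^0.44·e^(0.046·RH+f) = 0.573 μm/a
  Cl⁻ term: 0.0175·508.1^0.57·exp(0.008·43+0.085·15.1) = 3.106
  sum: 0.573 + 3.106 → r_corr = 3.679 μm/a
Power-law: D(5) = r_corr · 5^0.813
  D(5) = 3.679 × 5^0.813 = 3.679 × 3.701 = 13.62 μm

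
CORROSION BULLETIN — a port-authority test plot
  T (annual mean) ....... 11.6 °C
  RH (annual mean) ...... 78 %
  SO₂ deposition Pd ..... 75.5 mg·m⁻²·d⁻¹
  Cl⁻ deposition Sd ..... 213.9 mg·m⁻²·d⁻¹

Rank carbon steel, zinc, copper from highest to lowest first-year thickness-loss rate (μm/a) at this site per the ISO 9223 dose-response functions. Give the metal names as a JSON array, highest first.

["carbon steel", "zinc", "copper"]

carbon steel: temperature factor f = -0.054·(1.6) = -0.0864
  SO₂ term: 1.77·75.5^0.52·exp(0.02·78-0.0864) = 73.2
  Sd branch = 0.102·Sd^0.62·e^(0.033·RH+0.04·T) = 59.25 μm/a
  sum: 73.2 + 59.25 → r_corr = 132.4 μm/a
zinc: f(T) = -0.071·(T−10) [T>10 °C] = -0.1136
  SO₂ term: 0.0129·75.5^0.44·exp(0.046·78-0.1136) = 2.791
  Cl⁻ term: 0.0175·213.9^0.57·exp(0.008·78+0.085·11.6) = 1.864
  sum: 2.791 + 1.864 → r_corr = 4.655 μm/a
copper: temperature factor f = -0.080·(1.6) = -0.1280
  SO₂ term: 0.0053·75.5^0.26·exp(0.059·78-0.1280) = 1.431
  Cl⁻ term: 0.01025·213.9^0.27·exp(0.036·78+0.049·11.6) = 1.277
  r_corr = 1.431 + 1.277 = 2.708 μm/a
Ordering by μm/a: carbon steel (132) > zinc (4.66) > copper (2.71)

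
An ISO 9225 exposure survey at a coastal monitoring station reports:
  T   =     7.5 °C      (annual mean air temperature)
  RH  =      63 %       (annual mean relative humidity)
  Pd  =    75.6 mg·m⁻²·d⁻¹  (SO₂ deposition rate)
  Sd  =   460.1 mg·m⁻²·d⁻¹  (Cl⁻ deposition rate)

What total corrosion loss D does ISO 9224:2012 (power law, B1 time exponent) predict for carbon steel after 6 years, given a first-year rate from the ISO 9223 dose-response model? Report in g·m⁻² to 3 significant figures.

D(6) = 1.80e+03 g·m⁻²

carbon steel: T≤10 °C ⇒ hinge +0.150·(7.5−10) = -0.3750
  SO₂ term: 1.77·75.6^0.52·exp(0.02·63-0.3750) = 40.66
  Cl⁻ term: 0.102·460.1^0.62·exp(0.033·63+0.04·7.5) = 49.29
  r_corr = 40.66 + 49.29 = 89.95 μm/a
Long-term exponent b (ISO 9224 Table 2, B1) = 0.523
  D(6) = 89.95 × 6^0.523 = 89.95 × 2.553 = 229.6 μm
  Mass loss = 229.6 μm × 7.85 g/cm³ = 1802 g·m⁻²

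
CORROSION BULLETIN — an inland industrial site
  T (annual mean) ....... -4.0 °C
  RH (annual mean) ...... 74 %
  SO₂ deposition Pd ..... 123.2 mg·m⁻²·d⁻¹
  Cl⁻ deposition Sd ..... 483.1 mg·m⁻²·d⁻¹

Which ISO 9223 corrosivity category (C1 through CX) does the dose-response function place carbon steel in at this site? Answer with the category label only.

carbon steel: T≤10 °C ⇒ hinge +0.150·(-4.0−10) = -2.1000
  sulphur-dioxide contribution → 11.64 μm/a
  chloride contribution → 46.11 μm/a
  total first-year rate 57.74 μm/a
Category bounds: 50…80 μm/a bracket r_corr ⇒ C4

C4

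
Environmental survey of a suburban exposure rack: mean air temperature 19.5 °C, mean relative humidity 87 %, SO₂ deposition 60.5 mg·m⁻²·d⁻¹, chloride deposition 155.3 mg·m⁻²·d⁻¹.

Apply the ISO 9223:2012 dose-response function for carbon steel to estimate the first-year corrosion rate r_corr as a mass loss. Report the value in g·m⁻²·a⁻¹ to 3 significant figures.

r_corr = 1.10e+03 g·m⁻²·a⁻¹

carbon steel: T>10 °C ⇒ hinge -0.054·(19.5−10) = -0.5130
  sulphur-dioxide contribution → 50.98 μm/a
  chloride contribution → 89.69 μm/a
  ⇒ r_corr(carbon steel) = 140.7 μm/a
Convert to mass loss: 140.7 μm/a × 7.85 g/cm³ = 1104 g·m⁻²·a⁻¹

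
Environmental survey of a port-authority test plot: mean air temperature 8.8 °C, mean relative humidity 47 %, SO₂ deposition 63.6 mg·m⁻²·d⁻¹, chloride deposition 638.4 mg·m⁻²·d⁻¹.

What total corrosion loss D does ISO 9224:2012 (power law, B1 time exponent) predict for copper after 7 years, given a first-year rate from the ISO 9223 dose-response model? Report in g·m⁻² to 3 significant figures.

D(7) = 23.1 g·m⁻²

copper: f(T) = +0.126·(T−10) [T≤10 °C] = -0.1512
  SO₂ term: 0.0053·63.6^0.26·exp(0.059·47-0.1512) = 0.2147
  Sd branch = 0.01025·Sd^0.27·e^(0.036·RH+0.049·T) = 0.49 μm/a
  sum: 0.2147 + 0.49 → r_corr = 0.7047 μm/a
Power-law: D(7) = r_corr · 7^0.667
  D(7) = 0.7047 × 7^0.667 = 0.7047 × 3.662 = 2.58 μm
  Mass loss = 2.58 μm × 8.96 g/cm³ = 23.12 g·m⁻²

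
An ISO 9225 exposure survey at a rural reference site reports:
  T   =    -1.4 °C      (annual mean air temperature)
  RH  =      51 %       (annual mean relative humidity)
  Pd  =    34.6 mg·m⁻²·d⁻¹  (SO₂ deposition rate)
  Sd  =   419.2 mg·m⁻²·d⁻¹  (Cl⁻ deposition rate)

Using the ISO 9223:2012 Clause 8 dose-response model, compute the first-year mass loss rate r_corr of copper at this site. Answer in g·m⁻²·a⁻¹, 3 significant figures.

copper: temperature factor f = +0.126·(-11.4) = -1.4364
  sulphur-dioxide contribution → 0.06418 μm/a
  chloride contribution → 0.3064 μm/a
  total first-year rate 0.3706 μm/a
Convert to mass loss: 0.3706 μm/a × 8.96 g/cm³ = 3.321 g·m⁻²·a⁻¹

r_corr = 3.32 g·m⁻²·a⁻¹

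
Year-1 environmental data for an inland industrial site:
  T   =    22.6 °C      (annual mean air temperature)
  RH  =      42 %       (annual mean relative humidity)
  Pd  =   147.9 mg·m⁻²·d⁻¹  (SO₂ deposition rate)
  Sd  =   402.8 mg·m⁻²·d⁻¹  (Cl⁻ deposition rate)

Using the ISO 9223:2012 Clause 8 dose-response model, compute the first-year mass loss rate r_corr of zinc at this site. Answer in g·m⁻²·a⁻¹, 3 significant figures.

r_corr = 38.8 g·m⁻²·a⁻¹

zinc: f(T) = -0.071·(T−10) [T>10 °C] = -0.8946
  SO₂ term: 0.0129·147.9^0.44·exp(0.046·42-0.8946) = 0.328
  Cl⁻ term: 0.0175·402.8^0.57·exp(0.008·42+0.085·22.6) = 5.107
  r_corr = 0.328 + 5.107 = 5.435 μm/a
Convert to mass loss: 5.435 μm/a × 7.14 g/cm³ = 38.8 g·m⁻²·a⁻¹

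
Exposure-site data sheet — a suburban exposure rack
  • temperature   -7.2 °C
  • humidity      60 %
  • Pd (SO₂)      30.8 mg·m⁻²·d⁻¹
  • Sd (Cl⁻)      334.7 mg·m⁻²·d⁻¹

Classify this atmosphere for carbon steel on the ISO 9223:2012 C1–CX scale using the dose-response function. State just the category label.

carbon steel: f(T) = +0.150·(T−10) [T≤10 °C] = -2.5800
  SO₂ term: 1.77·30.8^0.52·exp(0.02·60-2.5800) = 2.647
  Sd branch = 0.102·Sd^0.62·e^(0.033·RH+0.04·T) = 20.36 μm/a
  r_corr = 2.647 + 20.36 = 23 μm/a
Category bounds: 1.3…25 μm/a bracket r_corr ⇒ C2

C2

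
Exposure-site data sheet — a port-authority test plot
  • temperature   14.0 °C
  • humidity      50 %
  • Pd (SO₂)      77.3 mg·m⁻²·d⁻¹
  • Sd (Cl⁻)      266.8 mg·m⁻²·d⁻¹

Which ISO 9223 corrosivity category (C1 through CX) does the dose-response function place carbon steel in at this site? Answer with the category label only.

carbon steel: f(T) = -0.054·(T−10) [T>10 °C] = -0.2160
  SO₂ term: 1.77·77.3^0.52·exp(0.02·50-0.2160) = 37.18
  Sd branch = 0.102·Sd^0.62·e^(0.033·RH+0.04·T) = 29.69 μm/a
  sum: 37.18 + 29.69 → r_corr = 66.87 μm/a
Category bounds: 50…80 μm/a bracket r_corr ⇒ C4

C4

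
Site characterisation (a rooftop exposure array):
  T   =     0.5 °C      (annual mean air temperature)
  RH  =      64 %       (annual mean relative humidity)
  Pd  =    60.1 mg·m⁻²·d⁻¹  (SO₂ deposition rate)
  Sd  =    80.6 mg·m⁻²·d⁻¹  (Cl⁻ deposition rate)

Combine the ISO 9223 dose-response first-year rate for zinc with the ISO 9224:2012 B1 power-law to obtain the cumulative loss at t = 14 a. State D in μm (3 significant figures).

D(14) = 12.0 μm

zinc: temperature factor f = +0.038·(-9.5) = -0.3610
  sulphur-dioxide contribution → 1.035 μm/a
  chloride contribution → 0.3719 μm/a
  total first-year rate 1.407 μm/a
ISO 9224: D(t) = r_corr · t^b with b = 0.813 (zinc, B1)
  D(14) = 1.407 × 14^0.813 = 1.407 × 8.547 = 12.03 μm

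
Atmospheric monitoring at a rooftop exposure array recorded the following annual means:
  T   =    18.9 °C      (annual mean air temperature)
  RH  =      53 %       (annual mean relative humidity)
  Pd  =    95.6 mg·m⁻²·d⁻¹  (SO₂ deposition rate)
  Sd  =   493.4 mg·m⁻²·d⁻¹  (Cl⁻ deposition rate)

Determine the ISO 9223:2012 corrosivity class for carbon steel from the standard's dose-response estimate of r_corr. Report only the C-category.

carbon steel: T>10 °C ⇒ hinge -0.054·(18.9−10) = -0.4806
  sulphur-dioxide contribution → 33.84 μm/a
  chloride contribution → 58.38 μm/a
  ⇒ r_corr(carbon steel) = 92.22 μm/a
ISO 9223 Table 2 (carbon steel): 80 < 92.2 ≤ 200 μm/a ⇒ C5

C5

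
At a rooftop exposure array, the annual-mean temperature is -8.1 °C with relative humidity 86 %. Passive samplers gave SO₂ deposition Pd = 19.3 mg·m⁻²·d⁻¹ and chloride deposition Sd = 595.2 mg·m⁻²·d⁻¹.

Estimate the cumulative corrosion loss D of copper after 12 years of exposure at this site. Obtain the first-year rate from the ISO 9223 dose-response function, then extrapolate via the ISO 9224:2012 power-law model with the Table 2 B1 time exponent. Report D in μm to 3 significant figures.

copper: T≤10 °C ⇒ hinge +0.126·(-8.1−10) = -2.2806
  sulphur-dioxide contribution → 0.1869 μm/a
  chloride contribution → 0.8552 μm/a
  total first-year rate 1.042 μm/a
Power-law: D(12) = r_corr · 12^0.667
  D(12) = 1.042 × 12^0.667 = 1.042 × 5.246 = 5.467 μm

D(12) = 5.47 μm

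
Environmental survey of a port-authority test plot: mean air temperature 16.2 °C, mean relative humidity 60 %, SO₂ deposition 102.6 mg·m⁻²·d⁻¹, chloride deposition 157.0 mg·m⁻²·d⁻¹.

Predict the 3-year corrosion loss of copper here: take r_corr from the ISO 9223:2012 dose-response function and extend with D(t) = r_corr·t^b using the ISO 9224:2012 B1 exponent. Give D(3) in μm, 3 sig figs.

D(3) = 2.37 μm

copper: temperature factor f = -0.080·(6.2) = -0.4960
  SO₂ term: 0.0053·102.6^0.26·exp(0.059·60-0.4960) = 0.3708
  Cl⁻ term: 0.01025·157.0^0.27·exp(0.036·60+0.049·16.2) = 0.7699
  sum: 0.3708 + 0.7699 → r_corr = 1.141 μm/a
ISO 9224: D(t) = r_corr · t^b with b = 0.667 (copper, B1)
  D(3) = 1.141 × 3^0.667 = 1.141 × 2.081 = 2.374 μm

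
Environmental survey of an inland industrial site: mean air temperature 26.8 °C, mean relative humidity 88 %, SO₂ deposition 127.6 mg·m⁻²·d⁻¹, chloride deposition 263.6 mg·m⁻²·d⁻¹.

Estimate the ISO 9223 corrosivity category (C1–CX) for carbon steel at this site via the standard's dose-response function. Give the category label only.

carbon steel: temperature factor f = -0.054·(16.8) = -0.9072
  Pd branch = 1.77·Pd^0.52·e^(0.02·RH+f) = 51.69 μm/a
  Cl⁻ term: 0.102·263.6^0.62·exp(0.033·88+0.04·26.8) = 172.3
  r_corr = 51.69 + 172.3 = 224 μm/a
Category bounds: 200…700 μm/a bracket r_corr ⇒ CX

CX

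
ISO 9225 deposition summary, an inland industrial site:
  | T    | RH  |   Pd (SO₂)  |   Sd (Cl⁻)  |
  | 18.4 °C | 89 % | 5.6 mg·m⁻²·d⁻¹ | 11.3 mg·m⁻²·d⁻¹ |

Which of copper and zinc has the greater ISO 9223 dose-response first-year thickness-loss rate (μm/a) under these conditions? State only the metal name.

copper: T>10 °C ⇒ hinge -0.080·(18.4−10) = -0.6720
  sulphur-dioxide contribution → 0.8081 μm/a
  chloride contribution → 1.197 μm/a
  total first-year rate 2.005 μm/a
zinc: T>10 °C ⇒ hinge -0.071·(18.4−10) = -0.5964
  sulphur-dioxide contribution → 0.9095 μm/a
  chloride contribution → 0.6788 μm/a
  total first-year rate 1.588 μm/a
Ordering by μm/a: copper (2.01) > zinc (1.59)

copper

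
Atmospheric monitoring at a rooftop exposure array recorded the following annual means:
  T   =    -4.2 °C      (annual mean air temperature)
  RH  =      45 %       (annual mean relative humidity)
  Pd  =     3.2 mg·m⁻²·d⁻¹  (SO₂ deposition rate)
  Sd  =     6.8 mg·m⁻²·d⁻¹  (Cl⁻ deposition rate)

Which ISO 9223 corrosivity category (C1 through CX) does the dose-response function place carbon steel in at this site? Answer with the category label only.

carbon steel: temperature factor f = +0.150·(-14.2) = -2.1300
  Pd branch = 1.77·Pd^0.52·e^(0.02·RH+f) = 0.9473 μm/a
  Sd branch = 0.102·Sd^0.62·e^(0.033·RH+0.04·T) = 1.249 μm/a
  sum: 0.9473 + 1.249 → r_corr = 2.197 μm/a
Category bounds: 1.3…25 μm/a bracket r_corr ⇒ C2

C2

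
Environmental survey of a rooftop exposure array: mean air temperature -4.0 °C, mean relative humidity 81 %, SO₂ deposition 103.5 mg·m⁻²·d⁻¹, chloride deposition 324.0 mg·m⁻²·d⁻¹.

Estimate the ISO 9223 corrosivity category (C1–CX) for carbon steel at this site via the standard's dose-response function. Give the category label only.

carbon steel: T≤10 °C ⇒ hinge +0.150·(-4.0−10) = -2.1000
  Pd branch = 1.77·Pd^0.52·e^(0.02·RH+f) = 12.23 μm/a
  Sd branch = 0.102·Sd^0.62·e^(0.033·RH+0.04·T) = 45.34 μm/a
  sum: 12.23 + 45.34 → r_corr = 57.57 μm/a
57.6 μm/a falls in (50, 80] for carbon steel → category C4

C4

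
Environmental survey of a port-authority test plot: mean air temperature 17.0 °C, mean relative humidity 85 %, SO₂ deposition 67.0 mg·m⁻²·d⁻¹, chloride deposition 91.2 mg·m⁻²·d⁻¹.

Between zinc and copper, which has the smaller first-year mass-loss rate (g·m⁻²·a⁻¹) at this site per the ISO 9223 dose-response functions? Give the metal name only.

copper

zinc: T>10 °C ⇒ hinge -0.071·(17.0−10) = -0.4970
  Pd branch = 0.0129·Pd^0.44·e^(0.046·RH+f) = 2.491 μm/a
  Cl⁻ term: 0.0175·91.2^0.57·exp(0.008·85+0.085·17.0) = 1.919
  sum: 2.491 + 1.919 → r_corr = 4.41 μm/a
  mass loss = 4.41 μm/a × 7.14 g/cm³ = 31.49 g·m⁻²·a⁻¹
copper: f(T) = -0.080·(T−10) [T>10 °C] = -0.5600
  Pd branch = 0.0053·Pd^0.26·e^(0.059·RH+f) = 1.361 μm/a
  Cl⁻ term: 0.01025·91.2^0.27·exp(0.036·85+0.049·17.0) = 1.701
  sum: 1.361 + 1.701 → r_corr = 3.062 μm/a
  mass loss = 3.062 μm/a × 8.96 g/cm³ = 27.43 g·m⁻²·a⁻¹
Ordering by g·m⁻²·a⁻¹: zinc (31.5) > copper (27.4)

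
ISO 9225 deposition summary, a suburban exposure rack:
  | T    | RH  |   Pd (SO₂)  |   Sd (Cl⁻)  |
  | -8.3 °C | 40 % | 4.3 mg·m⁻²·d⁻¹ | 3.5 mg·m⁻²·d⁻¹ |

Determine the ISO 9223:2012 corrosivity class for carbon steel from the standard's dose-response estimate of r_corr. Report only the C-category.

carbon steel: temperature factor f = +0.150·(-18.3) = -2.7450
  SO₂ term: 1.77·4.3^0.52·exp(0.02·40-2.7450) = 0.5403
  Cl⁻ term: 0.102·3.5^0.62·exp(0.033·40+0.04·-8.3) = 0.5957
  sum: 0.5403 + 0.5957 → r_corr = 1.136 μm/a
1.14 μm/a falls in (0, 1.3] for carbon steel → category C1

C1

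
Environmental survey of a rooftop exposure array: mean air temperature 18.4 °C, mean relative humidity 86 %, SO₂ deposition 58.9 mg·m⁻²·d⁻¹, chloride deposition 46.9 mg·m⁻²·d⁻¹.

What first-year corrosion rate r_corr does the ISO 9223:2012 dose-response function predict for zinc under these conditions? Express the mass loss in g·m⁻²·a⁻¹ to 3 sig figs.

zinc: temperature factor f = -0.071·(8.4) = -0.5964
  sulphur-dioxide contribution → 2.231 μm/a
  chloride contribution → 1.492 μm/a
  ⇒ r_corr(zinc) = 3.723 μm/a
Convert to mass loss: 3.723 μm/a × 7.14 g/cm³ = 26.58 g·m⁻²·a⁻¹

r_corr = 26.6 g·m⁻²·a⁻¹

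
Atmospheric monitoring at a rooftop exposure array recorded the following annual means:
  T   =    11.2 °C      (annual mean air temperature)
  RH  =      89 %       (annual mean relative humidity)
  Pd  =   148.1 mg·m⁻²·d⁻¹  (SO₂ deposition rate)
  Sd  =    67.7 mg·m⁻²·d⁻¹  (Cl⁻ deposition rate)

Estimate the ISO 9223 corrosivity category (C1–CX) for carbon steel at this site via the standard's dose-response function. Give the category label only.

carbon steel: f(T) = -0.054·(T−10) [T>10 °C] = -0.0648
  SO₂ term: 1.77·148.1^0.52·exp(0.02·89-0.0648) = 132.3
  Cl⁻ term: 0.102·67.7^0.62·exp(0.033·89+0.04·11.2) = 41.08
  r_corr = 132.3 + 41.08 = 173.4 μm/a
ISO 9223 Table 2 (carbon steel): 80 < 173 ≤ 200 μm/a ⇒ C5

C5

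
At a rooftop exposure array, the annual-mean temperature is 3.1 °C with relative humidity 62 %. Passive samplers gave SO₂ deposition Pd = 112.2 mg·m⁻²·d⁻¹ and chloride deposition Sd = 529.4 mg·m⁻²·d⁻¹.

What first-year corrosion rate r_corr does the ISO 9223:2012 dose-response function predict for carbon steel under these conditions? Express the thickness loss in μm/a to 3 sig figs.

carbon steel: f(T) = +0.150·(T−10) [T≤10 °C] = -1.0350
  Pd branch = 1.77·Pd^0.52·e^(0.02·RH+f) = 25.29 μm/a
  Sd branch = 0.102·Sd^0.62·e^(0.033·RH+0.04·T) = 43.63 μm/a
  sum: 25.29 + 43.63 → r_corr = 68.92 μm/a

r_corr = 68.9 μm/a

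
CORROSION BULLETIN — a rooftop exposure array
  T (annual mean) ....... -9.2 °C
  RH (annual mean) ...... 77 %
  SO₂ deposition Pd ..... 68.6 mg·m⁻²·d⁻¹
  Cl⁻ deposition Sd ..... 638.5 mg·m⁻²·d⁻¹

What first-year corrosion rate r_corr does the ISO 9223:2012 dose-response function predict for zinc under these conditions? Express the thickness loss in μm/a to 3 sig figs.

r_corr = 1.97 μm/a

zinc: T≤10 °C ⇒ hinge +0.038·(-9.2−10) = -0.7296
  sulphur-dioxide contribution → 1.38 μm/a
  chloride contribution → 0.5887 μm/a
  ⇒ r_corr(zinc) = 1.969 μm/a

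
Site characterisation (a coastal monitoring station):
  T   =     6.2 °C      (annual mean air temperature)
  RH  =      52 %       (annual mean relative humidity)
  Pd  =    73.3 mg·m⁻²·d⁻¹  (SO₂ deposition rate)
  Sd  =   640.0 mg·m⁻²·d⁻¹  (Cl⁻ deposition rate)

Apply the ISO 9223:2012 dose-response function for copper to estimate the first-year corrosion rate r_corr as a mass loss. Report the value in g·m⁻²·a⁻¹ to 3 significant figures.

copper: T≤10 °C ⇒ hinge +0.126·(6.2−10) = -0.4788
  sulphur-dioxide contribution → 0.2156 μm/a
  chloride contribution → 0.5168 μm/a
  ⇒ r_corr(copper) = 0.7324 μm/a
Convert to mass loss: 0.7324 μm/a × 8.96 g/cm³ = 6.563 g·m⁻²·a⁻¹

r_corr = 6.56 g·m⁻²·a⁻¹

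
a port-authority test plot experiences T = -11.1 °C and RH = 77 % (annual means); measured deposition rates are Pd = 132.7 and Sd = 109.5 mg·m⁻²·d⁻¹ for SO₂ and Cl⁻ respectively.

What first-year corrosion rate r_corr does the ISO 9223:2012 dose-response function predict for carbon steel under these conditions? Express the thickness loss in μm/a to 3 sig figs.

r_corr = 19.7 μm/a

carbon steel: f(T) = +0.150·(T−10) [T≤10 °C] = -3.1650
  Pd branch = 1.77·Pd^0.52·e^(0.02·RH+f) = 4.427 μm/a
  Cl⁻ term: 0.102·109.5^0.62·exp(0.033·77+0.04·-11.1) = 15.27
  r_corr = 4.427 + 15.27 = 19.69 μm/a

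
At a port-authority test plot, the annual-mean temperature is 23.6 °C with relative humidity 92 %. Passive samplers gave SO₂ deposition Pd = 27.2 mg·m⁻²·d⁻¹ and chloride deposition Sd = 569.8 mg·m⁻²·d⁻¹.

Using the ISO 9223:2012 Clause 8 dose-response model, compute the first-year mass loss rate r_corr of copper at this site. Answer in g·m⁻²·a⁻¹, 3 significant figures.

r_corr = 53.0 g·m⁻²·a⁻¹

copper: temperature factor f = -0.080·(13.6) = -1.0880
  SO₂ term: 0.0053·27.2^0.26·exp(0.059·92-1.0880) = 0.9596
  Sd branch = 0.01025·Sd^0.27·e^(0.036·RH+0.049·T) = 4.959 μm/a
  sum: 0.9596 + 4.959 → r_corr = 5.918 μm/a
Convert to mass loss: 5.918 μm/a × 8.96 g/cm³ = 53.03 g·m⁻²·a⁻¹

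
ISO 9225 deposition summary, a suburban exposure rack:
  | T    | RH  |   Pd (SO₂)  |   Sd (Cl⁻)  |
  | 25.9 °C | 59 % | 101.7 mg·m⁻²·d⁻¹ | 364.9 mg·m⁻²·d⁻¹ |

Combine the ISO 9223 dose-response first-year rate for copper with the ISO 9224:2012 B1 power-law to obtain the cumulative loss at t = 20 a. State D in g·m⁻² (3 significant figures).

copper: T>10 °C ⇒ hinge -0.080·(25.9−10) = -1.2720
  Pd branch = 0.0053·Pd^0.26·e^(0.059·RH+f) = 0.1605 μm/a
  Cl⁻ term: 0.01025·364.9^0.27·exp(0.036·59+0.049·25.9) = 1.5
  r_corr = 0.1605 + 1.5 = 1.661 μm/a
ISO 9224: D(t) = r_corr · t^b with b = 0.667 (copper, B1)
  D(20) = 1.661 × 20^0.667 = 1.661 × 7.375 = 12.25 μm
  Mass loss = 12.25 μm × 8.96 g/cm³ = 109.7 g·m⁻²

D(20) = 110 g·m⁻²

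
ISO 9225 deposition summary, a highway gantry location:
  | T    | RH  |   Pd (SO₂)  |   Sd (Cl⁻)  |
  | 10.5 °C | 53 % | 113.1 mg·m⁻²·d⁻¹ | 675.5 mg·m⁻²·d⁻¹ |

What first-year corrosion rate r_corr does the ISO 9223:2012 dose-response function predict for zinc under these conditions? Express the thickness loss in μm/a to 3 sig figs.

zinc: f(T) = -0.071·(T−10) [T>10 °C] = -0.0355
  SO₂ term: 0.0129·113.1^0.44·exp(0.046·53-0.0355) = 1.142
  Sd branch = 0.0175·Sd^0.57·e^(0.008·RH+0.085·T) = 2.677 μm/a
  r_corr = 1.142 + 2.677 = 3.819 μm/a

r_corr = 3.82 μm/a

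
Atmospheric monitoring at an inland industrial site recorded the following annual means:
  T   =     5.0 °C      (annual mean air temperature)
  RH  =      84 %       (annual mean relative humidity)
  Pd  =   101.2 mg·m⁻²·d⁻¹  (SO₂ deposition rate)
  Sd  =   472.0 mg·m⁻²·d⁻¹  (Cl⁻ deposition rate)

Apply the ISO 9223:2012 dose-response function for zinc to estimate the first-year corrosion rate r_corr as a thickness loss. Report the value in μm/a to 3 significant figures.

zinc: temperature factor f = +0.038·(-5.0) = -0.1900
  SO₂ term: 0.0129·101.2^0.44·exp(0.046·84-0.1900) = 3.877
  Sd branch = 0.0175·Sd^0.57·e^(0.008·RH+0.085·T) = 1.752 μm/a
  sum: 3.877 + 1.752 → r_corr = 5.629 μm/a

r_corr = 5.63 μm/a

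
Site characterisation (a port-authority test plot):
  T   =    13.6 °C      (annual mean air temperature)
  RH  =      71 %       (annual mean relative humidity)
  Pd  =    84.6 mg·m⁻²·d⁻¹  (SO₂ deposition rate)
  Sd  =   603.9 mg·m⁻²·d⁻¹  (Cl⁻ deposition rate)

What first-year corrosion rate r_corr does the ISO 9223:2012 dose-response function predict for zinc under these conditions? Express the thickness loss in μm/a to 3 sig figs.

r_corr = 5.62 μm/a

zinc: T>10 °C ⇒ hinge -0.071·(13.6−10) = -0.2556
  Pd branch = 0.0129·Pd^0.44·e^(0.046·RH+f) = 1.845 μm/a
  Sd branch = 0.0175·Sd^0.57·e^(0.008·RH+0.085·T) = 3.775 μm/a
  sum: 1.845 + 3.775 → r_corr = 5.62 μm/a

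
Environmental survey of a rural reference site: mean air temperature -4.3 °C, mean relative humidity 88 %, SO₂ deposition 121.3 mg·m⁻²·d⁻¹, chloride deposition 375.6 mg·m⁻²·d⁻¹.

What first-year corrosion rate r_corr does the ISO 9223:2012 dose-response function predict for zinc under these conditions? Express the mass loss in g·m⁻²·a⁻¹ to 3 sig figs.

r_corr = 30.4 g·m⁻²·a⁻¹

zinc: f(T) = +0.038·(T−10) [T≤10 °C] = -0.5434
  Pd branch = 0.0129·Pd^0.44·e^(0.046·RH+f) = 3.544 μm/a
  Sd branch = 0.0175·Sd^0.57·e^(0.008·RH+0.085·T) = 0.7205 μm/a
  r_corr = 3.544 + 0.7205 = 4.265 μm/a
Convert to mass loss: 4.265 μm/a × 7.14 g/cm³ = 30.45 g·m⁻²·a⁻¹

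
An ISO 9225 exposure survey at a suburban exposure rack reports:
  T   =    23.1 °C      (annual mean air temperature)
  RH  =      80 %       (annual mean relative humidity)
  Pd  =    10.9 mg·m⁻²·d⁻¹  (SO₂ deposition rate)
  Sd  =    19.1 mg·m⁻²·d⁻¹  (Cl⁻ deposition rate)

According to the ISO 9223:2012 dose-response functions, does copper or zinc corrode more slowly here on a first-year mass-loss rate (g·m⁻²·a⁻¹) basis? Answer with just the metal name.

copper: f(T) = -0.080·(T−10) [T>10 °C] = -1.0480
  Pd branch = 0.0053·Pd^0.26·e^(0.059·RH+f) = 0.3879 μm/a
  Sd branch = 0.01025·Sd^0.27·e^(0.036·RH+0.049·T) = 1.256 μm/a
  r_corr = 0.3879 + 1.256 = 1.644 μm/a
  mass loss = 1.644 μm/a × 8.96 g/cm³ = 14.73 g·m⁻²·a⁻¹
zinc: f(T) = -0.071·(T−10) [T>10 °C] = -0.9301
  SO₂ term: 0.0129·10.9^0.44·exp(0.046·80-0.9301) = 0.5772
  Sd branch = 0.0175·Sd^0.57·e^(0.008·RH+0.085·T) = 1.27 μm/a
  sum: 0.5772 + 1.27 → r_corr = 1.848 μm/a
  mass loss = 1.848 μm/a × 7.14 g/cm³ = 13.19 g·m⁻²·a⁻¹
Ordering by g·m⁻²·a⁻¹: copper (14.7) > zinc (13.2)

zinc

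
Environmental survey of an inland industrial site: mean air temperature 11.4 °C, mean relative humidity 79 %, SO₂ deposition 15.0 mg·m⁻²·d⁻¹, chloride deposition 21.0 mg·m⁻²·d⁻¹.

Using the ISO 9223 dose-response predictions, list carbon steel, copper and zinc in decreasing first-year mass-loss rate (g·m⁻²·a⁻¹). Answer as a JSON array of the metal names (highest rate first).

carbon steel: f(T) = -0.054·(T−10) [T>10 °C] = -0.0756
  SO₂ term: 1.77·15.0^0.52·exp(0.02·79-0.0756) = 32.58
  Cl⁻ term: 0.102·21.0^0.62·exp(0.033·79+0.04·11.4) = 14.41
  sum: 32.58 + 14.41 → r_corr = 46.98 μm/a
  mass loss = 46.98 μm/a × 7.85 g/cm³ = 368.8 g·m⁻²·a⁻¹
copper: T>10 °C ⇒ hinge -0.080·(11.4−10) = -0.1120
  SO₂ term: 0.0053·15.0^0.26·exp(0.059·79-0.1120) = 1.013
  Sd branch = 0.01025·Sd^0.27·e^(0.036·RH+0.049·T) = 0.7006 μm/a
  r_corr = 1.013 + 0.7006 = 1.714 μm/a
  mass loss = 1.714 μm/a × 8.96 g/cm³ = 15.35 g·m⁻²·a⁻¹
zinc: T>10 °C ⇒ hinge -0.071·(11.4−10) = -0.0994
  SO₂ term: 0.0129·15.0^0.44·exp(0.046·79-0.0994) = 1.456
  Cl⁻ term: 0.0175·21.0^0.57·exp(0.008·79+0.085·11.4) = 0.492
  r_corr = 1.456 + 0.492 = 1.948 μm/a
  mass loss = 1.948 μm/a × 7.14 g/cm³ = 13.91 g·m⁻²·a⁻¹
Ordering by g·m⁻²·a⁻¹: carbon steel (369) > copper (15.4) > zinc (13.9)

["carbon steel", "copper", "zinc"]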